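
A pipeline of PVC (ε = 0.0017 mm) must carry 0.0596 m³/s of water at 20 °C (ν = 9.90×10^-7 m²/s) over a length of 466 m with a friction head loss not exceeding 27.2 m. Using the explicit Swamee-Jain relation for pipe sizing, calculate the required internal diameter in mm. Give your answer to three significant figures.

Swamee-Jain (Type III): D = 0.66·[ε^1.25·(LQ²/(gh_f))^4.75 + ν·Q^9.4·(L/(gh_f))^5.2]^0.04
LQ²/(gh_f) = 0.006204; L/(gh_f) = 1.746
Term 1 = ε^1.25·(…)^4.75 = 2.01×10^-18; Term 2 = ν·Q^9.4·(…)^5.2 = 5.52×10^-17
D = 0.66·(2.01×10^-18 + 5.52×10^-17)^0.04 = 0.1479 m = 148 mm
Check: V = 3.47 m/s, Re = 5.18×10^5, f = 0.01319, h_f = 25.5 m ≈ 27.2 m ✓

D ≈ 148 mm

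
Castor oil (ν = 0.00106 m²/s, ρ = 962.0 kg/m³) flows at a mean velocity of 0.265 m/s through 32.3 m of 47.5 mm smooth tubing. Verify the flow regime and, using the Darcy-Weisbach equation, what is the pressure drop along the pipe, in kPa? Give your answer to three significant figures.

Re = VD/ν = 0.265·0.04750/0.00106 = 11.9 → laminar (Re < 2300)
f = 64/Re = 5.389
h_f = f(L/D)V²/(2g) = 5.389·(32.3/0.04750)·0.265²/(2·9.81) = 13.12 m
Δp = ρg·h_f = 962.0·9.81·13.12 = 123.8 kPa

Δp ≈ 124 kPa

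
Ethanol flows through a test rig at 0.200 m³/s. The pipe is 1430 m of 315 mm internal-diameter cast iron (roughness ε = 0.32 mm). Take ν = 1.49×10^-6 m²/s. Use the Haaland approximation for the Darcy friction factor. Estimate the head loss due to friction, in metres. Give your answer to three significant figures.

V = 4Q/(πD²) = 4·0.200/(π·0.315²) = 2.566 m/s
Re = VD/ν = 2.566·0.315/1.49×10^-6 = 5.43×10^5 → turbulent
ε/D = 0.32/315 = 0.00102
Haaland: f = 0.02023
h_f = f(L/D)V²/(2g) = 0.02023·(1430/0.315)·2.566²/(2·9.81) = 30.83 m

h_f ≈ 30.8 m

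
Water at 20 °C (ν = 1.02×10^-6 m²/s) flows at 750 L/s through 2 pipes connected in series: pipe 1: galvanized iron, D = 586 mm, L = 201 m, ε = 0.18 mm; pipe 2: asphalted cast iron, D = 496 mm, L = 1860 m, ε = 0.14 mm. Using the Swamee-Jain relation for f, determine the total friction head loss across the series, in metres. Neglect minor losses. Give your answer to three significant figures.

Pipe 1: V = 2.781 m/s, Re = 1.60×10^6, ε/D = 3.07×10^-4, f = 0.01556, h_1 = f(L/D)V²/2g = 2.103 m
Pipe 2: V = 3.882 m/s, Re = 1.89×10^6, ε/D = 2.82×10^-4, f = 0.01524, h_2 = f(L/D)V²/2g = 43.90 m
Series → Q common, losses add: H = Σh = 46.00 m

H ≈ 46.0 m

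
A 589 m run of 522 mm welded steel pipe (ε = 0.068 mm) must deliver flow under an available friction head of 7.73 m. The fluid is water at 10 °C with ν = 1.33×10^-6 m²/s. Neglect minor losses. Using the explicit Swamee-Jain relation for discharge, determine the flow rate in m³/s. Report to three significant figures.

Swamee-Jain (Type II): Q = -0.965·√(gD⁵h_f/L)·ln[ε/(3.7D) + √(3.17ν²L/(gD³h_f))]
√(gD⁵h_f/L) = √(9.81·0.522⁵·7.73/589) = 0.07064
ε/(3.7D) = 3.52×10^-5; √(3.17ν²L/(gD³h_f)) = 1.75×10^-5
Q = -0.965·0.07064·ln(5.271×10^-5) = 0.6715 m³/s
Check: V = 3.14 m/s, Re = 1.23×10^6, f = 0.01373, h_f = 7.78 m ≈ 7.73 m ✓

Q ≈ 0.671 m³/s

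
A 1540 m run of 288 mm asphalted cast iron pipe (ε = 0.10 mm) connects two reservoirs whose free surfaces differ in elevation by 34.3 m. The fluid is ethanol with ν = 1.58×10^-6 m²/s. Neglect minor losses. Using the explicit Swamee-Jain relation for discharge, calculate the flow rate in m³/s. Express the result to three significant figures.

Swamee-Jain (Type II): Q = -0.965·√(gD⁵h_f/L)·ln[ε/(3.7D) + √(3.17ν²L/(gD³h_f))]
√(gD⁵h_f/L) = √(9.81·0.288⁵·34.3/1540) = 0.02081
ε/(3.7D) = 9.38×10^-5; √(3.17ν²L/(gD³h_f)) = 3.89×10^-5
Q = -0.965·0.02081·ln(1.328×10^-4) = 0.1792 m³/s
Check: V = 2.75 m/s, Re = 5.02×10^5, f = 0.01673, h_f = 34.5 m ≈ 34.3 m ✓

Q ≈ 0.179 m³/s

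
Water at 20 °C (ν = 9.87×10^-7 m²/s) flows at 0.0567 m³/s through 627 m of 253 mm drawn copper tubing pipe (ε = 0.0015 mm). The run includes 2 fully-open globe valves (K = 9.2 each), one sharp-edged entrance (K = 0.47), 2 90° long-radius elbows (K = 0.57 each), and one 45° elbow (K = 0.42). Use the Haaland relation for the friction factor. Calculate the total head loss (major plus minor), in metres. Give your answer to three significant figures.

V = 4Q/(πD²) = 1.128 m/s; V²/2g = 0.06483 m
Re = 2.89×10^5, ε/D = 5.93×10^-6 → f = 0.01449 (Haaland)
Major: h_f = f(L/D)·V²/2g = 0.01449·2478·0.06483 = 2.328 m
Minor: ΣK = 20.4; h_m = ΣK·V²/2g = 1.325 m
Total H_L = 2.328 + 1.325 = 3.652 m

H_L ≈ 3.65 m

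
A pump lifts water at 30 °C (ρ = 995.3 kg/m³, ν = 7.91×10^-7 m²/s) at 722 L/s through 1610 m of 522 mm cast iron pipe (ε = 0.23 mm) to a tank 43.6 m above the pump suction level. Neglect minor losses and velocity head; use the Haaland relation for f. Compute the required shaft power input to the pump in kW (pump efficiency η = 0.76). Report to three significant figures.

P_shaft ≈ 678 kW

V = 4Q/(πD²) = 3.374 m/s; Re = 2.23×10^6; ε/D = 4.41×10^-4; f = 0.01649
h_f = f(L/D)V²/2g = 29.50 m
Total head H = z + h_f = 43.6 + 29.50 = 73.10 m
P_hyd = ρgQH = 995.3·9.81·0.722·73.10 = 515.4 kW
P_shaft = P_hyd/η = 515.4/0.76 = 678.1 kW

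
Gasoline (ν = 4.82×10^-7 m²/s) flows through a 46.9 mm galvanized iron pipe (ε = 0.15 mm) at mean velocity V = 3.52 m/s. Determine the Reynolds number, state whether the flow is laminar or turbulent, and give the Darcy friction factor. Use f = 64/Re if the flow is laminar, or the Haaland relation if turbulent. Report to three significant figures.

Re = VD/ν = 3.520·0.0469/4.82×10^-7 = 3.43×10^5
Re > 4000 → turbulent; ε/D = 0.00320
Haaland: f = 0.02704

Re ≈ 3.43×10^5; turbulent; f ≈ 0.0270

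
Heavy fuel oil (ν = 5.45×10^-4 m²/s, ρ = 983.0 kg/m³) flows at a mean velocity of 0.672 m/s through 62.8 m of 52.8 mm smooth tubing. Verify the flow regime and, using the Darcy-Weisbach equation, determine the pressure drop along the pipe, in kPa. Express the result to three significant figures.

Δp ≈ 260 kPa

Re = VD/ν = 0.672·0.05280/5.45×10^-4 = 65.1 → laminar (Re < 2300)
f = 64/Re = 0.9830
h_f = f(L/D)V²/(2g) = 0.9830·(62.8/0.05280)·0.672²/(2·9.81) = 26.91 m
Δp = ρg·h_f = 983.0·9.81·26.91 = 259.5 kPa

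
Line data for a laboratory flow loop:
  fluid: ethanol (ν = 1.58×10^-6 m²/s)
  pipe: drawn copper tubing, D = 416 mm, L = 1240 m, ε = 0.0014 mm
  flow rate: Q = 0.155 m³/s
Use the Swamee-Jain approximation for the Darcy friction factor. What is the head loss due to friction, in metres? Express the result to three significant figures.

h_f ≈ 2.85 m

V = 4Q/(πD²) = 4·0.155/(π·0.416²) = 1.140 m/s
Re = VD/ν = 1.140·0.416/1.58×10^-6 = 3.00×10^5 → turbulent
ε/D = 0.0014/416 = 3.37×10^-6
Swamee-Jain: f = 0.01441
h_f = f(L/D)V²/(2g) = 0.01441·(1240/0.416)·1.140²/(2·9.81) = 2.847 m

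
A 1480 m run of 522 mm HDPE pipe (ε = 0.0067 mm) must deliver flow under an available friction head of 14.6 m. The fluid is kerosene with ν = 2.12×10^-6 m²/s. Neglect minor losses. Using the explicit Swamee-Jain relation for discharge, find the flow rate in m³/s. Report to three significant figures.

Swamee-Jain (Type II): Q = -0.965·√(gD⁵h_f/L)·ln[ε/(3.7D) + √(3.17ν²L/(gD³h_f))]
√(gD⁵h_f/L) = √(9.81·0.522⁵·14.6/1480) = 0.06124
ε/(3.7D) = 3.47×10^-6; √(3.17ν²L/(gD³h_f)) = 3.22×10^-5
Q = -0.965·0.06124·ln(3.564×10^-5) = 0.6053 m³/s
Check: V = 2.83 m/s, Re = 6.96×10^5, f = 0.01260, h_f = 14.6 m ≈ 14.6 m ✓

Q ≈ 0.605 m³/s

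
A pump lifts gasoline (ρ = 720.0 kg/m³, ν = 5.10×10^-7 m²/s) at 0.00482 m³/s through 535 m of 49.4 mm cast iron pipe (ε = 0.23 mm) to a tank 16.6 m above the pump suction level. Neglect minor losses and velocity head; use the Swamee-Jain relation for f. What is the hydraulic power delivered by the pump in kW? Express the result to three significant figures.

V = 4Q/(πD²) = 2.515 m/s; Re = 2.44×10^5; ε/D = 0.00466; f = 0.03029
h_f = f(L/D)V²/2g = 105.7 m
Total head H = z + h_f = 16.6 + 105.7 = 122.3 m
P_hyd = ρgQH = 720.0·9.81·0.00482·122.3 = 4.165 kW

P_hyd ≈ 4.16 kW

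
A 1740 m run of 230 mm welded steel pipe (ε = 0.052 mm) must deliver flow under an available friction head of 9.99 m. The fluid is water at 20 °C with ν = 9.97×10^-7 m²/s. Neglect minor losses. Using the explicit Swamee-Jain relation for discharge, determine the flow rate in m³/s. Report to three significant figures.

Q ≈ 0.0520 m³/s

Swamee-Jain (Type II): Q = -0.965·√(gD⁵h_f/L)·ln[ε/(3.7D) + √(3.17ν²L/(gD³h_f))]
√(gD⁵h_f/L) = √(9.81·0.230⁵·9.99/1740) = 0.006021
ε/(3.7D) = 6.11×10^-5; √(3.17ν²L/(gD³h_f)) = 6.78×10^-5
Q = -0.965·0.006021·ln(1.289×10^-4) = 0.05204 m³/s
Check: V = 1.25 m/s, Re = 2.89×10^5, f = 0.01658, h_f = 10.0 m ≈ 9.99 m ✓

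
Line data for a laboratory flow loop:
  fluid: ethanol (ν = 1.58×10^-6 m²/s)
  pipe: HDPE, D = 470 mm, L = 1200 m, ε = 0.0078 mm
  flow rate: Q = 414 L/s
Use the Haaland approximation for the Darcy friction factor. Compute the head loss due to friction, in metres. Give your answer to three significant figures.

h_f ≈ 9.28 m

V = 4Q/(πD²) = 4·0.414/(π·0.470²) = 2.386 m/s
Re = VD/ν = 2.386·0.470/1.58×10^-6 = 7.10×10^5 → turbulent
ε/D = 0.0078/470 = 1.66×10^-5
Haaland: f = 0.01253
h_f = f(L/D)V²/(2g) = 0.01253·(1200/0.470)·2.386²/(2·9.81) = 9.283 m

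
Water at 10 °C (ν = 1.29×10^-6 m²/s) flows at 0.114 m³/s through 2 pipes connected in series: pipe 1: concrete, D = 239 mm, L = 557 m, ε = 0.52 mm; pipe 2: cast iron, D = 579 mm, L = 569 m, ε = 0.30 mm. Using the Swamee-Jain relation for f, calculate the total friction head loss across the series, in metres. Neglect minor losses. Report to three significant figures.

Pipe 1: V = 2.541 m/s, Re = 4.71×10^5, ε/D = 0.00218, f = 0.02444, h_1 = f(L/D)V²/2g = 18.74 m
Pipe 2: V = 0.4330 m/s, Re = 1.94×10^5, ε/D = 5.18×10^-4, f = 0.01908, h_2 = f(L/D)V²/2g = 0.1791 m
Series → Q common, losses add: H = Σh = 18.92 m

H ≈ 18.9 m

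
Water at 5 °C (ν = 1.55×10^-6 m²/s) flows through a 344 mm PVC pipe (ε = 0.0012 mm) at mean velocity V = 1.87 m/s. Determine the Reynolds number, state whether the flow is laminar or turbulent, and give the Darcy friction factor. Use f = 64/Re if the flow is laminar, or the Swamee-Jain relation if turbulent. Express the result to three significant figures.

Re ≈ 4.15×10^5; turbulent; f ≈ 0.0136

Re = VD/ν = 1.870·0.344/1.55×10^-6 = 4.15×10^5
Re > 4000 → turbulent; ε/D = 3.49×10^-6
Swamee-Jain: f = 0.01359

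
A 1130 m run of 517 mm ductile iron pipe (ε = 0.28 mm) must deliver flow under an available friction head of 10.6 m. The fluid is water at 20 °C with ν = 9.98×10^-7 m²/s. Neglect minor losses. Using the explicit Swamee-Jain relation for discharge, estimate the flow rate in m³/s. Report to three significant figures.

Swamee-Jain (Type II): Q = -0.965·√(gD⁵h_f/L)·ln[ε/(3.7D) + √(3.17ν²L/(gD³h_f))]
√(gD⁵h_f/L) = √(9.81·0.517⁵·10.6/1130) = 0.05830
ε/(3.7D) = 1.46×10^-4; √(3.17ν²L/(gD³h_f)) = 1.58×10^-5
Q = -0.965·0.05830·ln(1.621×10^-4) = 0.4910 m³/s
Check: V = 2.34 m/s, Re = 1.21×10^6, f = 0.01749, h_f = 10.7 m ≈ 10.6 m ✓

Q ≈ 0.491 m³/s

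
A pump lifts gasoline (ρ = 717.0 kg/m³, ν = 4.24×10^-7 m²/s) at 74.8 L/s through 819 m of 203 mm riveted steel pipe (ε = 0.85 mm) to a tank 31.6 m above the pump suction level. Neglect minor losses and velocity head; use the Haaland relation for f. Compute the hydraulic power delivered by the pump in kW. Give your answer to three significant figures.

V = 4Q/(πD²) = 2.311 m/s; Re = 1.11×10^6; ε/D = 0.00419; f = 0.02895
h_f = f(L/D)V²/2g = 31.79 m
Total head H = z + h_f = 31.6 + 31.79 = 63.39 m
P_hyd = ρgQH = 717.0·9.81·0.0748·63.39 = 33.35 kW

P_hyd ≈ 33.4 kW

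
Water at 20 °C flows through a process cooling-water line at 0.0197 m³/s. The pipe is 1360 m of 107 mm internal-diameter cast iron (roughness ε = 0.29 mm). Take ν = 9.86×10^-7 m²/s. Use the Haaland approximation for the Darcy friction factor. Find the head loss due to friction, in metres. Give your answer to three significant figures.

V = 4Q/(πD²) = 4·0.0197/(π·0.107²) = 2.191 m/s
Re = VD/ν = 2.191·0.107/9.86×10^-7 = 2.38×10^5 → turbulent
ε/D = 0.29/107 = 0.00271
Haaland: f = 0.02603
h_f = f(L/D)V²/(2g) = 0.02603·(1360/0.107)·2.191²/(2·9.81) = 80.93 m

h_f ≈ 80.9 m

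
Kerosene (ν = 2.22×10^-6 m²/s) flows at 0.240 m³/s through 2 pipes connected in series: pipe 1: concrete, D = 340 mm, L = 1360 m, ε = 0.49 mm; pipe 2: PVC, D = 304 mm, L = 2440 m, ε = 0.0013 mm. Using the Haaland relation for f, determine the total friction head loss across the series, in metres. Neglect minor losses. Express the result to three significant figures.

Pipe 1: V = 2.643 m/s, Re = 4.05×10^5, ε/D = 0.00144, f = 0.02205, h_1 = f(L/D)V²/2g = 31.41 m
Pipe 2: V = 3.307 m/s, Re = 4.53×10^5, ε/D = 4.28×10^-6, f = 0.01334, h_2 = f(L/D)V²/2g = 59.67 m
Series → Q common, losses add: H = Σh = 91.08 m

H ≈ 91.1 m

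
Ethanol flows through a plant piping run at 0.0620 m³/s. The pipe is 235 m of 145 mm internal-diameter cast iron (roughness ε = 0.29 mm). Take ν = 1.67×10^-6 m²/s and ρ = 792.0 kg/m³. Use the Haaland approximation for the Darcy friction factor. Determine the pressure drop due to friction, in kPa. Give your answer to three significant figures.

Δp ≈ 217 kPa

V = 4Q/(πD²) = 4·0.0620/(π·0.145²) = 3.755 m/s
Re = VD/ν = 3.755·0.145/1.67×10^-6 = 3.26×10^5 → turbulent
ε/D = 0.29/145 = 0.00200
Haaland: f = 0.02396
h_f = f(L/D)V²/(2g) = 0.02396·(235/0.145)·3.755²/(2·9.81) = 27.90 m
Δp = ρg·h_f = 792.0·9.81·27.90 = 216.8 kPa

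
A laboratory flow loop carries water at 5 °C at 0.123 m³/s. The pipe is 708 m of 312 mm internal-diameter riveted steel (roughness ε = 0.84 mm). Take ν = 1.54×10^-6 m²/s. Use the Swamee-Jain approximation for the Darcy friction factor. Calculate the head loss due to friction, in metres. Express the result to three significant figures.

h_f ≈ 7.78 m

V = 4Q/(πD²) = 4·0.123/(π·0.312²) = 1.609 m/s
Re = VD/ν = 1.609·0.312/1.54×10^-6 = 3.26×10^5 → turbulent
ε/D = 0.84/312 = 0.00269
Swamee-Jain: f = 0.02598
h_f = f(L/D)V²/(2g) = 0.02598·(708/0.312)·1.609²/(2·9.81) = 7.777 m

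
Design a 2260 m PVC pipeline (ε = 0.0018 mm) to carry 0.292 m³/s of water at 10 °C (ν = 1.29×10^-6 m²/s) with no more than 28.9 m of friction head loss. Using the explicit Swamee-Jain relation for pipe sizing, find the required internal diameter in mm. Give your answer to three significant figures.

D ≈ 372 mm

Swamee-Jain (Type III): D = 0.66·[ε^1.25·(LQ²/(gh_f))^4.75 + ν·Q^9.4·(L/(gh_f))^5.2]^0.04
LQ²/(gh_f) = 0.6797; L/(gh_f) = 7.972
Term 1 = ε^1.25·(…)^4.75 = 1.05×10^-8; Term 2 = ν·Q^9.4·(…)^5.2 = 5.93×10^-7
D = 0.66·(1.05×10^-8 + 5.93×10^-7)^0.04 = 0.3722 m = 372 mm
Check: V = 2.68 m/s, Re = 7.74×10^5, f = 0.01223, h_f = 27.3 m ≈ 28.9 m ✓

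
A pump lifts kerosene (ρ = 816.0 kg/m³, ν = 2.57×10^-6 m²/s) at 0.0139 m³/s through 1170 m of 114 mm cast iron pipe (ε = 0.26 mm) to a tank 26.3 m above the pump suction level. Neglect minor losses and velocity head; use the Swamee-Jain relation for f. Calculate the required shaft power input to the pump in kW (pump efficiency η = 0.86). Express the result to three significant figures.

P_shaft ≈ 6.79 kW

V = 4Q/(πD²) = 1.362 m/s; Re = 6.04×10^4; ε/D = 0.00228; f = 0.02697
h_f = f(L/D)V²/2g = 26.16 m
Total head H = z + h_f = 26.3 + 26.16 = 52.46 m
P_hyd = ρgQH = 816.0·9.81·0.0139·52.46 = 5.837 kW
P_shaft = P_hyd/η = 5.837/0.86 = 6.788 kW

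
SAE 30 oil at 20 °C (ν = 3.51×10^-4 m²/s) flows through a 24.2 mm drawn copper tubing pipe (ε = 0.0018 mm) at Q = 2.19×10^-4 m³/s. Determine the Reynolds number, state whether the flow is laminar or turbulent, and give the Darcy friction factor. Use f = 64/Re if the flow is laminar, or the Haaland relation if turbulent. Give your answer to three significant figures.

V = 4Q/(πD²) = 0.4761 m/s
Re = VD/ν = 0.4761·0.0242/3.51×10^-4 = 32.8
Re < 2300 → laminar → f = 64/Re = 1.950

Re ≈ 32.8; laminar; f = 64/Re ≈ 1.95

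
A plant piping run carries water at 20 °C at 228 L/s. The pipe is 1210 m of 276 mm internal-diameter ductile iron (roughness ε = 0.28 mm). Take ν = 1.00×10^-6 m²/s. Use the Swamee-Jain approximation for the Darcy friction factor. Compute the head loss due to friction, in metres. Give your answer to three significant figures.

h_f ≈ 65.2 m

V = 4Q/(πD²) = 4·0.228/(π·0.276²) = 3.811 m/s
Re = VD/ν = 3.811·0.276/1.00×10^-6 = 1.05×10^6 → turbulent
ε/D = 0.28/276 = 0.00101
Swamee-Jain: f = 0.02008
h_f = f(L/D)V²/(2g) = 0.02008·(1210/0.276)·3.811²/(2·9.81) = 65.15 m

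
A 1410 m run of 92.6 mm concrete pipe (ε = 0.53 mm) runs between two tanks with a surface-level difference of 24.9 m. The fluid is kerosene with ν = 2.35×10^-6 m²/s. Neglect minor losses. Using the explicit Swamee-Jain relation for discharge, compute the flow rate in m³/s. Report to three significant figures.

Swamee-Jain (Type II): Q = -0.965·√(gD⁵h_f/L)·ln[ε/(3.7D) + √(3.17ν²L/(gD³h_f))]
√(gD⁵h_f/L) = √(9.81·0.0926⁵·24.9/1410) = 0.001086
ε/(3.7D) = 0.00155; √(3.17ν²L/(gD³h_f)) = 3.57×10^-4
Q = -0.965·0.001086·ln(0.001904) = 0.006565 m³/s
Check: V = 0.975 m/s, Re = 3.84×10^4, f = 0.03419, h_f = 25.2 m ≈ 24.9 m ✓

Q ≈ 0.00656 m³/s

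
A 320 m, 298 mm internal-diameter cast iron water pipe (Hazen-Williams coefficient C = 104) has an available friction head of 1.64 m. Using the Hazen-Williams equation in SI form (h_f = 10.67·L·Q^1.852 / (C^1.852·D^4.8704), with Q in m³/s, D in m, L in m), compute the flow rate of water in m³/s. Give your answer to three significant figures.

Rearranging: Q = [h_f·C^1.852·D^4.8704 / (10.67·L)]^(1/1.852)
Q = [1.64·104^1.852·0.298^4.8704 / (10.67·320)]^0.540 = 0.06958 m³/s

Q ≈ 0.0696 m³/s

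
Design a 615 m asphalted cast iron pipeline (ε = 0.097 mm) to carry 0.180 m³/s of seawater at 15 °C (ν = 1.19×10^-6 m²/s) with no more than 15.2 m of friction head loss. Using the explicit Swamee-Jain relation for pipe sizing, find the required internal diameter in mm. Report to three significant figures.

D ≈ 286 mm

Swamee-Jain (Type III): D = 0.66·[ε^1.25·(LQ²/(gh_f))^4.75 + ν·Q^9.4·(L/(gh_f))^5.2]^0.04
LQ²/(gh_f) = 0.1336; L/(gh_f) = 4.124
Term 1 = ε^1.25·(…)^4.75 = 6.78×10^-10; Term 2 = ν·Q^9.4·(…)^5.2 = 1.88×10^-10
D = 0.66·(6.78×10^-10 + 1.88×10^-10)^0.04 = 0.2865 m = 286 mm
Check: V = 2.79 m/s, Re = 6.72×10^5, f = 0.01639, h_f = 14.0 m ≈ 15.2 m ✓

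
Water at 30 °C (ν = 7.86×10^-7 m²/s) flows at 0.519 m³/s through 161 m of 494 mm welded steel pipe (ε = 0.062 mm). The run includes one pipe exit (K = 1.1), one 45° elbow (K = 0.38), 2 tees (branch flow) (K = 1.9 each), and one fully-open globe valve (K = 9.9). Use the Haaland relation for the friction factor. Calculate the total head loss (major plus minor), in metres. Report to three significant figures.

V = 4Q/(πD²) = 2.708 m/s; V²/2g = 0.3737 m
Re = 1.70×10^6, ε/D = 1.26×10^-4 → f = 0.01326 (Haaland)
Major: h_f = f(L/D)·V²/2g = 0.01326·325.9·0.3737 = 1.615 m
Minor: ΣK = 15.2; h_m = ΣK·V²/2g = 5.673 m
Total H_L = 1.615 + 5.673 = 7.288 m

H_L ≈ 7.29 m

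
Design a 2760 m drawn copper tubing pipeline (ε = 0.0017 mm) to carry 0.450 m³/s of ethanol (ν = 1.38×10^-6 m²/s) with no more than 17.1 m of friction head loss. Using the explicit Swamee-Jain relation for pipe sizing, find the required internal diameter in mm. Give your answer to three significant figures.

Swamee-Jain (Type III): D = 0.66·[ε^1.25·(LQ²/(gh_f))^4.75 + ν·Q^9.4·(L/(gh_f))^5.2]^0.04
LQ²/(gh_f) = 3.332; L/(gh_f) = 16.45
Term 1 = ε^1.25·(…)^4.75 = 1.87×10^-5; Term 2 = ν·Q^9.4·(…)^5.2 = 0.00160
D = 0.66·(1.87×10^-5 + 0.00160)^0.04 = 0.5104 m = 510 mm
Check: V = 2.20 m/s, Re = 8.13×10^5, f = 0.01209, h_f = 16.1 m ≈ 17.1 m ✓

D ≈ 510 mm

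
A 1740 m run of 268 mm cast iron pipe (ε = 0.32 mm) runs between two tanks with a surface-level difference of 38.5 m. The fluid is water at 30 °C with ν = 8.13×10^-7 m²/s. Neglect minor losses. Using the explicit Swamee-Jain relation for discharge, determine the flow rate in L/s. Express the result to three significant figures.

Swamee-Jain (Type II): Q = -0.965·√(gD⁵h_f/L)·ln[ε/(3.7D) + √(3.17ν²L/(gD³h_f))]
√(gD⁵h_f/L) = √(9.81·0.268⁵·38.5/1740) = 0.01732
ε/(3.7D) = 3.23×10^-4; √(3.17ν²L/(gD³h_f)) = 2.24×10^-5
Q = -0.965·0.01732·ln(3.451×10^-4) = 0.1333 m³/s
Check: V = 2.36 m/s, Re = 7.79×10^5, f = 0.02095, h_f = 38.7 m ≈ 38.5 m ✓

Q ≈ 133 L/s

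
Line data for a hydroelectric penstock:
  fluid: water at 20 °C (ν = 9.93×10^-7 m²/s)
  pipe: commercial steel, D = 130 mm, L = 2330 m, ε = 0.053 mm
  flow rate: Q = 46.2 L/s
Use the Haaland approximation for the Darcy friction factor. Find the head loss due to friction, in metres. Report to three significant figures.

V = 4Q/(πD²) = 4·0.0462/(π·0.130²) = 3.481 m/s
Re = VD/ν = 3.481·0.130/9.93×10^-7 = 4.56×10^5 → turbulent
ε/D = 0.053/130 = 4.08×10^-4
Haaland: f = 0.01705
h_f = f(L/D)V²/(2g) = 0.01705·(2330/0.130)·3.481²/(2·9.81) = 188.7 m

h_f ≈ 189 m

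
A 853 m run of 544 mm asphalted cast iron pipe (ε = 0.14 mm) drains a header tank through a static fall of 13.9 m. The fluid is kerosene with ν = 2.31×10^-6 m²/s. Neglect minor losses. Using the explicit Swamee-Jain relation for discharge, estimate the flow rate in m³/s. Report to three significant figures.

Swamee-Jain (Type II): Q = -0.965·√(gD⁵h_f/L)·ln[ε/(3.7D) + √(3.17ν²L/(gD³h_f))]
√(gD⁵h_f/L) = √(9.81·0.544⁵·13.9/853) = 0.08727
ε/(3.7D) = 6.96×10^-5; √(3.17ν²L/(gD³h_f)) = 2.56×10^-5
Q = -0.965·0.08727·ln(9.519×10^-5) = 0.7798 m³/s
Check: V = 3.36 m/s, Re = 7.90×10^5, f = 0.01555, h_f = 14.0 m ≈ 13.9 m ✓

Q ≈ 0.780 m³/s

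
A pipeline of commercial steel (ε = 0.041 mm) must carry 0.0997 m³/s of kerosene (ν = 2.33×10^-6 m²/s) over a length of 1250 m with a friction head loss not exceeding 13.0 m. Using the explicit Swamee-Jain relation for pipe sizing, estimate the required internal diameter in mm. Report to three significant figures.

Swamee-Jain (Type III): D = 0.66·[ε^1.25·(LQ²/(gh_f))^4.75 + ν·Q^9.4·(L/(gh_f))^5.2]^0.04
LQ²/(gh_f) = 0.09743; L/(gh_f) = 9.802
Term 1 = ε^1.25·(…)^4.75 = 5.16×10^-11; Term 2 = ν·Q^9.4·(…)^5.2 = 1.29×10^-10
D = 0.66·(5.16×10^-11 + 1.29×10^-10)^0.04 = 0.2690 m = 269 mm
Check: V = 1.75 m/s, Re = 2.03×10^5, f = 0.01676, h_f = 12.2 m ≈ 13.0 m ✓

D ≈ 269 mm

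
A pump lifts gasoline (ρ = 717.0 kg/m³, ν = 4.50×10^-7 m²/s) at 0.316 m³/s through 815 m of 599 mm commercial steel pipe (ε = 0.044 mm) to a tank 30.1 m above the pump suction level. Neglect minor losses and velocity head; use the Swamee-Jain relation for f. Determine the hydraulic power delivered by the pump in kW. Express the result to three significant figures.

P_hyd ≈ 69.4 kW

V = 4Q/(πD²) = 1.121 m/s; Re = 1.49×10^6; ε/D = 7.35×10^-5; f = 0.01265
h_f = f(L/D)V²/2g = 1.103 m
Total head H = z + h_f = 30.1 + 1.103 = 31.20 m
P_hyd = ρgQH = 717.0·9.81·0.316·31.20 = 69.35 kW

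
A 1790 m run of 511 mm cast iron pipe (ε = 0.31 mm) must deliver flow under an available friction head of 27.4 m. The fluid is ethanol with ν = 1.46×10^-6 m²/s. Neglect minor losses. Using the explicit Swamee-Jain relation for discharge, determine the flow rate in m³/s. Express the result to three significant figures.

Swamee-Jain (Type II): Q = -0.965·√(gD⁵h_f/L)·ln[ε/(3.7D) + √(3.17ν²L/(gD³h_f))]
√(gD⁵h_f/L) = √(9.81·0.511⁵·27.4/1790) = 0.07233
ε/(3.7D) = 1.64×10^-4; √(3.17ν²L/(gD³h_f)) = 1.84×10^-5
Q = -0.965·0.07233·ln(1.823×10^-4) = 0.6010 m³/s
Check: V = 2.93 m/s, Re = 1.03×10^6, f = 0.01797, h_f = 27.6 m ≈ 27.4 m ✓

Q ≈ 0.601 m³/s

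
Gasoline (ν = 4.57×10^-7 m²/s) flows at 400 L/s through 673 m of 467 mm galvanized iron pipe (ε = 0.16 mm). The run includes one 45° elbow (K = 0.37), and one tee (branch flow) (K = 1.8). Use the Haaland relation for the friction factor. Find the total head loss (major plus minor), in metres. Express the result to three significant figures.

V = 4Q/(πD²) = 2.335 m/s; V²/2g = 0.2780 m
Re = 2.39×10^6, ε/D = 3.43×10^-4 → f = 0.01565 (Haaland)
Major: h_f = f(L/D)·V²/2g = 0.01565·1441·0.2780 = 6.269 m
Minor: ΣK = 2.17; h_m = ΣK·V²/2g = 0.6032 m
Total H_L = 6.269 + 0.6032 = 6.872 m

H_L ≈ 6.87 m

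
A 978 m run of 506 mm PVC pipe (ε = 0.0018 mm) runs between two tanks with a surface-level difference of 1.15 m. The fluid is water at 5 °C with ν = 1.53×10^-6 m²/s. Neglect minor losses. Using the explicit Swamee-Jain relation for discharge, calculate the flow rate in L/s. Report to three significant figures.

Q ≈ 180 L/s

Swamee-Jain (Type II): Q = -0.965·√(gD⁵h_f/L)·ln[ε/(3.7D) + √(3.17ν²L/(gD³h_f))]
√(gD⁵h_f/L) = √(9.81·0.506⁵·1.15/978) = 0.01956
ε/(3.7D) = 9.61×10^-7; √(3.17ν²L/(gD³h_f)) = 7.05×10^-5
Q = -0.965·0.01956·ln(7.143×10^-5) = 0.1802 m³/s
Check: V = 0.896 m/s, Re = 2.96×10^5, f = 0.01445, h_f = 1.14 m ≈ 1.15 m ✓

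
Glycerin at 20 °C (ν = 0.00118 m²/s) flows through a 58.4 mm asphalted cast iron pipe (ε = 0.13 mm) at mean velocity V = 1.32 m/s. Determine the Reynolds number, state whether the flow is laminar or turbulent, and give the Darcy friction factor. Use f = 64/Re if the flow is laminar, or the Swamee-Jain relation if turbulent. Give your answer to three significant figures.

Re ≈ 65.3; laminar; f = 64/Re ≈ 0.980

Re = VD/ν = 1.320·0.0584/0.00118 = 65.3
Re < 2300 → laminar → f = 64/Re = 0.9797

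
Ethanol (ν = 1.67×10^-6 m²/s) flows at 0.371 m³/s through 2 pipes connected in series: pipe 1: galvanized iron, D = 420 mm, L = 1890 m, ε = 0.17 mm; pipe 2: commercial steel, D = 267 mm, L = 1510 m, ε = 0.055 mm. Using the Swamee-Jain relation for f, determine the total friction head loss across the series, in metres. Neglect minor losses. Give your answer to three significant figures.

Pipe 1: V = 2.678 m/s, Re = 6.73×10^5, ε/D = 4.05×10^-4, f = 0.01689, h_1 = f(L/D)V²/2g = 27.77 m
Pipe 2: V = 6.626 m/s, Re = 1.06×10^6, ε/D = 2.06×10^-4, f = 0.01479, h_2 = f(L/D)V²/2g = 187.2 m
Series → Q common, losses add: H = Σh = 214.9 m

H ≈ 215 m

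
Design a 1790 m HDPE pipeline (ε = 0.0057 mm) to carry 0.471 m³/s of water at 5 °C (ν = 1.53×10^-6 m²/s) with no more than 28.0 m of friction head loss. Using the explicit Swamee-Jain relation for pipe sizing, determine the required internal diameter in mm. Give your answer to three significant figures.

Swamee-Jain (Type III): D = 0.66·[ε^1.25·(LQ²/(gh_f))^4.75 + ν·Q^9.4·(L/(gh_f))^5.2]^0.04
LQ²/(gh_f) = 1.446; L/(gh_f) = 6.517
Term 1 = ε^1.25·(…)^4.75 = 1.60×10^-6; Term 2 = ν·Q^9.4·(…)^5.2 = 2.21×10^-5
D = 0.66·(1.60×10^-6 + 2.21×10^-5)^0.04 = 0.4310 m = 431 mm
Check: V = 3.23 m/s, Re = 9.09×10^5, f = 0.01210, h_f = 26.7 m ≈ 28.0 m ✓

D ≈ 431 mm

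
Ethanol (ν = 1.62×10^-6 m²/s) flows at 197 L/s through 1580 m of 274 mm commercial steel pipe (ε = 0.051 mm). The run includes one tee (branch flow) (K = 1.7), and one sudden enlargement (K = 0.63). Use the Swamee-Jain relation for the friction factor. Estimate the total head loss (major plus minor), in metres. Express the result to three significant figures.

H_L ≈ 51.3 m

V = 4Q/(πD²) = 3.341 m/s; V²/2g = 0.5689 m
Re = 5.65×10^5, ε/D = 1.86×10^-4 → f = 0.01522 (Swamee-Jain)
Major: h_f = f(L/D)·V²/2g = 0.01522·5766·0.5689 = 49.93 m
Minor: ΣK = 2.33; h_m = ΣK·V²/2g = 1.326 m
Total H_L = 49.93 + 1.326 = 51.25 m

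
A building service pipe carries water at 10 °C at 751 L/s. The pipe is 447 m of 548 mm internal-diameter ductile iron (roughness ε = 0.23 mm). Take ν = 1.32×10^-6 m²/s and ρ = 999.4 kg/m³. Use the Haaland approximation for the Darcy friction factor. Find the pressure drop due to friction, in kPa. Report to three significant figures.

Δp ≈ 68.1 kPa

V = 4Q/(πD²) = 4·0.751/(π·0.548²) = 3.184 m/s
Re = VD/ν = 3.184·0.548/1.32×10^-6 = 1.32×10^6 → turbulent
ε/D = 0.23/548 = 4.20×10^-4
Haaland: f = 0.01648
h_f = f(L/D)V²/(2g) = 0.01648·(447/0.548)·3.184²/(2·9.81) = 6.945 m
Δp = ρg·h_f = 999.4·9.81·6.945 = 68.09 kPa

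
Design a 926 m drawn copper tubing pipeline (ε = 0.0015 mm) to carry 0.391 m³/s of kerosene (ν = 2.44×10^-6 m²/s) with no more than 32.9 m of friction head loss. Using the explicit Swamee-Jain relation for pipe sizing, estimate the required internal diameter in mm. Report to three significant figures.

D ≈ 344 mm

Swamee-Jain (Type III): D = 0.66·[ε^1.25·(LQ²/(gh_f))^4.75 + ν·Q^9.4·(L/(gh_f))^5.2]^0.04
LQ²/(gh_f) = 0.4386; L/(gh_f) = 2.869
Term 1 = ε^1.25·(…)^4.75 = 1.05×10^-9; Term 2 = ν·Q^9.4·(…)^5.2 = 8.59×10^-8
D = 0.66·(1.05×10^-9 + 8.59×10^-8)^0.04 = 0.3444 m = 344 mm
Check: V = 4.20 m/s, Re = 5.92×10^5, f = 0.01278, h_f = 30.8 m ≈ 32.9 m ✓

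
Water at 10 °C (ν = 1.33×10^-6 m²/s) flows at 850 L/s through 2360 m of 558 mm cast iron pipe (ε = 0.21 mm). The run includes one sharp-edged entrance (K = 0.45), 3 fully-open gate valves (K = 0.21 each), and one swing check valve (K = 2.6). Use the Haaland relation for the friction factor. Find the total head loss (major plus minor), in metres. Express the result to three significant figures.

H_L ≈ 44.2 m

V = 4Q/(πD²) = 3.476 m/s; V²/2g = 0.6158 m
Re = 1.46×10^6, ε/D = 3.76×10^-4 → f = 0.01609 (Haaland)
Major: h_f = f(L/D)·V²/2g = 0.01609·4229·0.6158 = 41.91 m
Minor: ΣK = 3.68; h_m = ΣK·V²/2g = 2.266 m
Total H_L = 41.91 + 2.266 = 44.17 m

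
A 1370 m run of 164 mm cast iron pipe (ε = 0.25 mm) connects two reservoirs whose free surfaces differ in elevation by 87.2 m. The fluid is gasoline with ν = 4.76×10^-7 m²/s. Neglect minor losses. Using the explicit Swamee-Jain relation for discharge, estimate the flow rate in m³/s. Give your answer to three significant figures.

Swamee-Jain (Type II): Q = -0.965·√(gD⁵h_f/L)·ln[ε/(3.7D) + √(3.17ν²L/(gD³h_f))]
√(gD⁵h_f/L) = √(9.81·0.164⁵·87.2/1370) = 0.008607
ε/(3.7D) = 4.12×10^-4; √(3.17ν²L/(gD³h_f)) = 1.61×10^-5
Q = -0.965·0.008607·ln(4.281×10^-4) = 0.06442 m³/s
Check: V = 3.05 m/s, Re = 1.05×10^6, f = 0.02211, h_f = 87.5 m ≈ 87.2 m ✓

Q ≈ 0.0644 m³/s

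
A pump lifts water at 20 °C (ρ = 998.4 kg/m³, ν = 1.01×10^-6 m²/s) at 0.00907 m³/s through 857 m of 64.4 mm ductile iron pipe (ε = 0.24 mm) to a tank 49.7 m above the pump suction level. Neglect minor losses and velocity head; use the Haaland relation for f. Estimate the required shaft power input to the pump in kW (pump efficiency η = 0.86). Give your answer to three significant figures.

V = 4Q/(πD²) = 2.784 m/s; Re = 1.78×10^5; ε/D = 0.00373; f = 0.02848
h_f = f(L/D)V²/2g = 149.8 m
Total head H = z + h_f = 49.7 + 149.8 = 199.5 m
P_hyd = ρgQH = 998.4·9.81·0.00907·199.5 = 17.72 kW
P_shaft = P_hyd/η = 17.72/0.86 = 20.60 kW

P_shaft ≈ 20.6 kW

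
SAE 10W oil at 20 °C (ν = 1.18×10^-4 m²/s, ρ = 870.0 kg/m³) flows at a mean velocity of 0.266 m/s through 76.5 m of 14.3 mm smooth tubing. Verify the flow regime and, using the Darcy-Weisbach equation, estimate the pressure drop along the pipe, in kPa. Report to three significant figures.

Re = VD/ν = 0.266·0.01430/1.18×10^-4 = 32.2 → laminar (Re < 2300)
f = 64/Re = 1.985
h_f = f(L/D)V²/(2g) = 1.985·(76.5/0.01430)·0.266²/(2·9.81) = 38.30 m
Δp = ρg·h_f = 870.0·9.81·38.30 = 326.9 kPa

Δp ≈ 327 kPa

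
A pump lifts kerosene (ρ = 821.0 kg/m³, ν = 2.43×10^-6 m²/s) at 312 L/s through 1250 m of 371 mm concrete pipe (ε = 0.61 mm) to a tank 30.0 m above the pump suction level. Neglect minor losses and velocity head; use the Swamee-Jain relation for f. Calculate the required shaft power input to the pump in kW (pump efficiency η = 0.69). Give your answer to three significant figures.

P_shaft ≈ 228 kW

V = 4Q/(πD²) = 2.886 m/s; Re = 4.41×10^5; ε/D = 0.00164; f = 0.02285
h_f = f(L/D)V²/2g = 32.68 m
Total head H = z + h_f = 30.0 + 32.68 = 62.68 m
P_hyd = ρgQH = 821.0·9.81·0.312·62.68 = 157.5 kW
P_shaft = P_hyd/η = 157.5/0.69 = 228.3 kW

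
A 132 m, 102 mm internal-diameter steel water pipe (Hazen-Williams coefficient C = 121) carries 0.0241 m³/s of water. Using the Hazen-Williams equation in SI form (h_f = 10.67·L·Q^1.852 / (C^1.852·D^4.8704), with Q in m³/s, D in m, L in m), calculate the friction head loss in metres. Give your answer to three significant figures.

h_f = 10.67·132·0.0241^1.852 / (121^1.852·0.102^4.8704) = 13.29 m

h_f ≈ 13.3 m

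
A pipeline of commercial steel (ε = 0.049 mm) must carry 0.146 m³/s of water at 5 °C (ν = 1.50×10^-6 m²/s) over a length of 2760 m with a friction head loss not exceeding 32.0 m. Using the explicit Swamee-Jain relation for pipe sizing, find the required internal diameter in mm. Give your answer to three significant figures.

Swamee-Jain (Type III): D = 0.66·[ε^1.25·(LQ²/(gh_f))^4.75 + ν·Q^9.4·(L/(gh_f))^5.2]^0.04
LQ²/(gh_f) = 0.1874; L/(gh_f) = 8.792
Term 1 = ε^1.25·(…)^4.75 = 1.44×10^-9; Term 2 = ν·Q^9.4·(…)^5.2 = 1.70×10^-9
D = 0.66·(1.44×10^-9 + 1.70×10^-9)^0.04 = 0.3016 m = 302 mm
Check: V = 2.04 m/s, Re = 4.11×10^5, f = 0.01545, h_f = 30.1 m ≈ 32.0 m ✓

D ≈ 302 mm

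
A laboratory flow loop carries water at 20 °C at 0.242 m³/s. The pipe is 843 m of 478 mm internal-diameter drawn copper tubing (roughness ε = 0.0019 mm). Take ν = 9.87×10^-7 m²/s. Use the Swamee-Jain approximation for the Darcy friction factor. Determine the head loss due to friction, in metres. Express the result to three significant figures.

V = 4Q/(πD²) = 4·0.242/(π·0.478²) = 1.349 m/s
Re = VD/ν = 1.349·0.478/9.87×10^-7 = 6.53×10^5 → turbulent
ε/D = 0.0019/478 = 3.97×10^-6
Swamee-Jain: f = 0.01256
h_f = f(L/D)V²/(2g) = 0.01256·(843/0.478)·1.349²/(2·9.81) = 2.054 m

h_f ≈ 2.05 m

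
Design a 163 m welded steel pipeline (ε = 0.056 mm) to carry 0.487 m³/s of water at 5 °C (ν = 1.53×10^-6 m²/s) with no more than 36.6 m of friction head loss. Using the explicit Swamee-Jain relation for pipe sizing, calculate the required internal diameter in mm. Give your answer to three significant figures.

Swamee-Jain (Type III): D = 0.66·[ε^1.25·(LQ²/(gh_f))^4.75 + ν·Q^9.4·(L/(gh_f))^5.2]^0.04
LQ²/(gh_f) = 0.1077; L/(gh_f) = 0.4540
Term 1 = ε^1.25·(…)^4.75 = 1.22×10^-10; Term 2 = ν·Q^9.4·(…)^5.2 = 2.91×10^-11
D = 0.66·(1.22×10^-10 + 2.91×10^-11)^0.04 = 0.2672 m = 267 mm
Check: V = 8.69 m/s, Re = 1.52×10^6, f = 0.01458, h_f = 34.2 m ≈ 36.6 m ✓

D ≈ 267 mm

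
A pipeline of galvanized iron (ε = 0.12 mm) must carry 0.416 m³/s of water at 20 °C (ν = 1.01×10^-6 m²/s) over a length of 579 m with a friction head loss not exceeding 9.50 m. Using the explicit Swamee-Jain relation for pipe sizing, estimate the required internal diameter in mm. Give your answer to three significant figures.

D ≈ 429 mm

Swamee-Jain (Type III): D = 0.66·[ε^1.25·(LQ²/(gh_f))^4.75 + ν·Q^9.4·(L/(gh_f))^5.2]^0.04
LQ²/(gh_f) = 1.075; L/(gh_f) = 6.213
Term 1 = ε^1.25·(…)^4.75 = 1.77×10^-5; Term 2 = ν·Q^9.4·(…)^5.2 = 3.54×10^-6
D = 0.66·(1.77×10^-5 + 3.54×10^-6)^0.04 = 0.4292 m = 429 mm
Check: V = 2.88 m/s, Re = 1.22×10^6, f = 0.01544, h_f = 8.78 m ≈ 9.50 m ✓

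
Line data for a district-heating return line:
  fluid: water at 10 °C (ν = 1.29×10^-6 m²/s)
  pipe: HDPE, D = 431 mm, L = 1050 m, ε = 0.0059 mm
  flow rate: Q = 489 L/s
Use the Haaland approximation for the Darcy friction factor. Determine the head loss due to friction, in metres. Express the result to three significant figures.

V = 4Q/(πD²) = 4·0.489/(π·0.431²) = 3.352 m/s
Re = VD/ν = 3.352·0.431/1.29×10^-6 = 1.12×10^6 → turbulent
ε/D = 0.0059/431 = 1.37×10^-5
Haaland: f = 0.01164
h_f = f(L/D)V²/(2g) = 0.01164·(1050/0.431)·3.352²/(2·9.81) = 16.24 m

h_f ≈ 16.2 m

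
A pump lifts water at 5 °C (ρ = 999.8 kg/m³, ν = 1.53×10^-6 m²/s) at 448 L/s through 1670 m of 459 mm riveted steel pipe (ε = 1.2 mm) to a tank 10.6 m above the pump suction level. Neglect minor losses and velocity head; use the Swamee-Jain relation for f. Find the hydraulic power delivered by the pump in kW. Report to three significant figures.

P_hyd ≈ 199 kW

V = 4Q/(πD²) = 2.707 m/s; Re = 8.12×10^5; ε/D = 0.00261; f = 0.02545
h_f = f(L/D)V²/2g = 34.59 m
Total head H = z + h_f = 10.6 + 34.59 = 45.19 m
P_hyd = ρgQH = 999.8·9.81·0.448·45.19 = 198.6 kW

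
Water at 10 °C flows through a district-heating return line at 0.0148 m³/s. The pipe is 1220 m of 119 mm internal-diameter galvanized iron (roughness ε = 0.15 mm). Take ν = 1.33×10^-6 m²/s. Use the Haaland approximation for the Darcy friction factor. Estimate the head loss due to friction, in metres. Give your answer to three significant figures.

V = 4Q/(πD²) = 4·0.0148/(π·0.119²) = 1.331 m/s
Re = VD/ν = 1.331·0.119/1.33×10^-6 = 1.19×10^5 → turbulent
ε/D = 0.15/119 = 0.00126
Haaland: f = 0.02254
h_f = f(L/D)V²/(2g) = 0.02254·(1220/0.119)·1.331²/(2·9.81) = 20.86 m

h_f ≈ 20.9 m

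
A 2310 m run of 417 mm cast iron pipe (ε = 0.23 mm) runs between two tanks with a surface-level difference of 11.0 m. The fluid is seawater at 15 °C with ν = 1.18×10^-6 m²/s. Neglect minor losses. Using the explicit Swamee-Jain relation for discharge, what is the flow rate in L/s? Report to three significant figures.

Swamee-Jain (Type II): Q = -0.965·√(gD⁵h_f/L)·ln[ε/(3.7D) + √(3.17ν²L/(gD³h_f))]
√(gD⁵h_f/L) = √(9.81·0.417⁵·11.0/2310) = 0.02427
ε/(3.7D) = 1.49×10^-4; √(3.17ν²L/(gD³h_f)) = 3.61×10^-5
Q = -0.965·0.02427·ln(1.852×10^-4) = 0.2013 m³/s
Check: V = 1.47 m/s, Re = 5.21×10^5, f = 0.01806, h_f = 11.1 m ≈ 11.0 m ✓

Q ≈ 201 L/s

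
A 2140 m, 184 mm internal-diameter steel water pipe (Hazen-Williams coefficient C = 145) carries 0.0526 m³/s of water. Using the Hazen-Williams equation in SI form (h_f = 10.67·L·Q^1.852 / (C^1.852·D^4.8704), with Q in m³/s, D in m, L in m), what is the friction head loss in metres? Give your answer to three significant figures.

h_f ≈ 37.0 m

h_f = 10.67·2140·0.0526^1.852 / (145^1.852·0.184^4.8704) = 36.95 m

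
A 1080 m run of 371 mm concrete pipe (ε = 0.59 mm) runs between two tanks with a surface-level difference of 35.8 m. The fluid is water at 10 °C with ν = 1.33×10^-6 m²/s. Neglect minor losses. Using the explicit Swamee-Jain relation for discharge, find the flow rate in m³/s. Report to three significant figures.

Swamee-Jain (Type II): Q = -0.965·√(gD⁵h_f/L)·ln[ε/(3.7D) + √(3.17ν²L/(gD³h_f))]
√(gD⁵h_f/L) = √(9.81·0.371⁵·35.8/1080) = 0.04781
ε/(3.7D) = 4.30×10^-4; √(3.17ν²L/(gD³h_f)) = 1.84×10^-5
Q = -0.965·0.04781·ln(4.482×10^-4) = 0.3557 m³/s
Check: V = 3.29 m/s, Re = 9.18×10^5, f = 0.02238, h_f = 35.9 m ≈ 35.8 m ✓

Q ≈ 0.356 m³/s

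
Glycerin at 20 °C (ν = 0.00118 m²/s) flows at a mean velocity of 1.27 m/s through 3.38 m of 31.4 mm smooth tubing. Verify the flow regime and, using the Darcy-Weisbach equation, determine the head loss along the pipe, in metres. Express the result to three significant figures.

h_f ≈ 16.8 m

Re = VD/ν = 1.27·0.03140/0.00118 = 33.8 → laminar (Re < 2300)
f = 64/Re = 1.894
h_f = f(L/D)V²/(2g) = 1.894·(3.38/0.03140)·1.27²/(2·9.81) = 16.76 m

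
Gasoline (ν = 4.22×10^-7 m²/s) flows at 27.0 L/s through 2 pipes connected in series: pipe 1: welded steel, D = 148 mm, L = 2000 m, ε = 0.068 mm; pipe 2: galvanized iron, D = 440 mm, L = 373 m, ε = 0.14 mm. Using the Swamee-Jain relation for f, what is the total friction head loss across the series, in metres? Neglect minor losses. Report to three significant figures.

Pipe 1: V = 1.569 m/s, Re = 5.50×10^5, ε/D = 4.59×10^-4, f = 0.01743, h_1 = f(L/D)V²/2g = 29.57 m
Pipe 2: V = 0.1776 m/s, Re = 1.85×10^5, ε/D = 3.18×10^-4, f = 0.01806, h_2 = f(L/D)V²/2g = 0.02460 m
Series → Q common, losses add: H = Σh = 29.60 m

H ≈ 29.6 m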